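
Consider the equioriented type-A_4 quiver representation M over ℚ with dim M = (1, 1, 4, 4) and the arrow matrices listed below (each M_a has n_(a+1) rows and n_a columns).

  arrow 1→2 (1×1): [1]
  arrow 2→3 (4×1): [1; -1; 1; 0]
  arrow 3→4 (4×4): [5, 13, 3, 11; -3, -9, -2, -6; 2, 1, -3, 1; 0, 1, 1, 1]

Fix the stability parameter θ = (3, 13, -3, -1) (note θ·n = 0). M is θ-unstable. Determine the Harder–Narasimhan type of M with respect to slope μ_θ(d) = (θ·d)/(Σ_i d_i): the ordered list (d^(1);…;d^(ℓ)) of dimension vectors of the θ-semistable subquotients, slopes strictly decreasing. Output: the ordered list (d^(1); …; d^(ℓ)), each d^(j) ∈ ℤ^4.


Via rank(M_{q-1}∘⋯∘M_p): M ≅ I[1,4], I[3,4]^3.
μ_θ-semistable layers: μ^(1)=3; μ^(2)=-1; μ^(3)=-3

((1, 1, 1, 1); (0, 0, 0, 3); (0, 0, 3, 0))


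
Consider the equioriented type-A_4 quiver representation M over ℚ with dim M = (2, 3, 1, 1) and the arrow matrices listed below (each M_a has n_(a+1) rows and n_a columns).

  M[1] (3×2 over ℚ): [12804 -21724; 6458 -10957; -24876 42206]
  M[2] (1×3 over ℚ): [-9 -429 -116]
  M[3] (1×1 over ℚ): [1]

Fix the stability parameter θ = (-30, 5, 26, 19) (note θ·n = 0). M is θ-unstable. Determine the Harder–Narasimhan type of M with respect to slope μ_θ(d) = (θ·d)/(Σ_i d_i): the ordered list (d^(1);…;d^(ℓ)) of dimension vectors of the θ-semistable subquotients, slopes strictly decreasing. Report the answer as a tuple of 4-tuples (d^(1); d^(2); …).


Barcode: M ≅ I[1,2], I[1,4], I[2,2]. HN layers by μ_θ (3 steps, strictly decreasing):
  μ^(1)=45/2; μ^(2)=5; μ^(3)=-30

((0, 0, 1, 1); (0, 3, 0, 0); (2, 0, 0, 0))


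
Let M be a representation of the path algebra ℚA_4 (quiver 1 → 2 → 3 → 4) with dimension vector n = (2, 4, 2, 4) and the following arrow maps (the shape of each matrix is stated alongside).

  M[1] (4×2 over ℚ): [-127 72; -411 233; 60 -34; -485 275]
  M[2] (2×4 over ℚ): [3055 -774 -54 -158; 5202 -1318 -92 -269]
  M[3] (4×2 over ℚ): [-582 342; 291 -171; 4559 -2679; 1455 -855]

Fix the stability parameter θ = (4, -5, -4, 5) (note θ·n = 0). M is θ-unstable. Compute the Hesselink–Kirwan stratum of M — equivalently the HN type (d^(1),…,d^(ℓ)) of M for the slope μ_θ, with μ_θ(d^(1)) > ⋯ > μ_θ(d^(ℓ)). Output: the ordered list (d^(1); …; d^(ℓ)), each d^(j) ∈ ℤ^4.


Interval decomposition of M: I[1,3], I[1,4], I[2,2]^2, I[4,4]^3.
HN type (ℓ=3): μ^(1)=5; μ^(2)=-5/3; μ^(3)=-5

((0, 0, 0, 4); (2, 2, 2, 0); (0, 2, 0, 0))


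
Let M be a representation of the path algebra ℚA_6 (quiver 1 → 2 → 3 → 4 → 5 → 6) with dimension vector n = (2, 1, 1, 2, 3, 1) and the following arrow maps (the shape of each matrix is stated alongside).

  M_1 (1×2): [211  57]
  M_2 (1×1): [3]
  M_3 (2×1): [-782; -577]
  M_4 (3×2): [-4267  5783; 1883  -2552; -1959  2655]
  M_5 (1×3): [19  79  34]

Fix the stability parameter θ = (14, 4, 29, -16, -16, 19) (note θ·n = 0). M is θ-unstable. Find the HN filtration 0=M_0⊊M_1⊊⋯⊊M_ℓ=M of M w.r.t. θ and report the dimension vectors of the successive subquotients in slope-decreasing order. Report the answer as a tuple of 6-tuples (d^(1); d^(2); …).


Barcode: M ≅ I[1,1], I[1,6], I[4,5], I[5,5]. HN layers by μ_θ (4 steps, strictly decreasing):
  μ^(1)=19; μ^(2)=14; μ^(3)=3; μ^(4)=-16

((0, 0, 0, 0, 0, 1); (1, 0, 0, 0, 0, 0); (1, 1, 1, 1, 1, 0); (0, 0, 0, 1, 2, 0))


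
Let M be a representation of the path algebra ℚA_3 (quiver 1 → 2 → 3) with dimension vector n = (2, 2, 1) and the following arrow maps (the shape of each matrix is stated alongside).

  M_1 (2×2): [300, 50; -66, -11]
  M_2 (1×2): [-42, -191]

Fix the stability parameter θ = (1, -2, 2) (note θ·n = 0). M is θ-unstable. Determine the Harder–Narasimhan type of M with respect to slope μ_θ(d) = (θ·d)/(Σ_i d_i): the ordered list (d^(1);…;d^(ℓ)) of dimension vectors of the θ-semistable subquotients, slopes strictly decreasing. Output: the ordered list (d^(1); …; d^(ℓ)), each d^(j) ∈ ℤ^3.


Via rank(M_{q-1}∘⋯∘M_p): M ≅ I[1,1], I[1,3], I[2,2].
μ_θ-semistable layers: μ^(1)=2; μ^(2)=1; μ^(3)=-1/2; μ^(4)=-2

((0, 0, 1); (1, 0, 0); (1, 1, 0); (0, 1, 0))


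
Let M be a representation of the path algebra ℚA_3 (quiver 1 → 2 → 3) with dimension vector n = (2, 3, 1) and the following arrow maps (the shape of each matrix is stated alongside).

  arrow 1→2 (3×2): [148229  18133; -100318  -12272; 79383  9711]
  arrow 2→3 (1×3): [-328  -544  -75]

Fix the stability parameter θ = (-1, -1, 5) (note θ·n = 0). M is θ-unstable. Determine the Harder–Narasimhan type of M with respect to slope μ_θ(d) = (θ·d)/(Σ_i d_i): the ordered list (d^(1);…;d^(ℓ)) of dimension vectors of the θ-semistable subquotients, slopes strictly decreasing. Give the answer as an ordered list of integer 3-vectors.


Interval decomposition of M: I[1,2], I[1,3], I[2,2].
HN type (ℓ=2): μ^(1)=5; μ^(2)=-1

((0, 0, 1); (2, 3, 0))


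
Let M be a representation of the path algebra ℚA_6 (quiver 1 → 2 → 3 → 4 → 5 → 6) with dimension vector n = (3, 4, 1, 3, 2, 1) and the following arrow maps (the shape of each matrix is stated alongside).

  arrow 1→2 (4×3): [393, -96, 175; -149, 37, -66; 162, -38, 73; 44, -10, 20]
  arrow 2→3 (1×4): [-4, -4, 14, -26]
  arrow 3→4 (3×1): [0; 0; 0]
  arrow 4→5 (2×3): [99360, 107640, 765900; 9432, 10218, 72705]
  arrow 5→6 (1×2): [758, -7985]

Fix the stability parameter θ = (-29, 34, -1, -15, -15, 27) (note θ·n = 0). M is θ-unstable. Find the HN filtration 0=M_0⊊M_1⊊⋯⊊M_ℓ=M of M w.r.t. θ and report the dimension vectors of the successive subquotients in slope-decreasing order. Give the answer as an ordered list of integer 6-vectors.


Interval decomposition of M: I[1,2]^2, I[1,3], I[2,2], I[4,4]^2, I[4,6], I[5,5].
HN type (ℓ=5): μ^(1)=34; μ^(2)=27; μ^(3)=33/2; μ^(4)=-15; μ^(5)=-29

((0, 3, 0, 0, 0, 0); (0, 0, 0, 0, 0, 1); (0, 1, 1, 0, 0, 0); (0, 0, 0, 3, 2, 0); (3, 0, 0, 0, 0, 0))


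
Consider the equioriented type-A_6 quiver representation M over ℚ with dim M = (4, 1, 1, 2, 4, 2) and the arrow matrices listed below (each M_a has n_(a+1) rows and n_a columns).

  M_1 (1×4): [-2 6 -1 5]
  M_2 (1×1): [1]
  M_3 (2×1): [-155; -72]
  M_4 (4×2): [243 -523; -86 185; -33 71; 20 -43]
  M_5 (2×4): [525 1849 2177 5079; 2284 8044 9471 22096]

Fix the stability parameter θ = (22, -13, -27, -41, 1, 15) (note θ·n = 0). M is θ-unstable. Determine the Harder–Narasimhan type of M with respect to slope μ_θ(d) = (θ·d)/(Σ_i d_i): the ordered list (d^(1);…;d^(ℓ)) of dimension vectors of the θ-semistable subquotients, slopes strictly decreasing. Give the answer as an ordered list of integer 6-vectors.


Barcode: M ≅ I[1,1]^3, I[1,6], I[4,5], I[5,5], I[5,6]. HN layers by μ_θ (5 steps, strictly decreasing):
  μ^(1)=22; μ^(2)=15; μ^(3)=1; μ^(4)=-59/4; μ^(5)=-41

((3, 0, 0, 0, 0, 0); (0, 0, 0, 0, 0, 2); (0, 0, 0, 0, 4, 0); (1, 1, 1, 1, 0, 0); (0, 0, 0, 1, 0, 0))


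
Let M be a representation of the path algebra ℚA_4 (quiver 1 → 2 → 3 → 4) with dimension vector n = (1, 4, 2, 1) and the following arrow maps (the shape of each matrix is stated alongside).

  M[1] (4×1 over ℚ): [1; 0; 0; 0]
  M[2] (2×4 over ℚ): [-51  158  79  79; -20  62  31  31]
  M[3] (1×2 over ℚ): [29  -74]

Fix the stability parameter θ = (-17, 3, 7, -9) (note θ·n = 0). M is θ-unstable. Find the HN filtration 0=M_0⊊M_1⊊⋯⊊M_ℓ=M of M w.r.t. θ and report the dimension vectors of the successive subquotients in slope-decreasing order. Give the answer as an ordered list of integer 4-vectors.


Via rank(M_{q-1}∘⋯∘M_p): M ≅ I[1,4], I[2,2]^2, I[2,3].
μ_θ-semistable layers: μ^(1)=7; μ^(2)=3; μ^(3)=1/3; μ^(4)=-17

((0, 0, 1, 0); (0, 3, 0, 0); (0, 1, 1, 1); (1, 0, 0, 0))


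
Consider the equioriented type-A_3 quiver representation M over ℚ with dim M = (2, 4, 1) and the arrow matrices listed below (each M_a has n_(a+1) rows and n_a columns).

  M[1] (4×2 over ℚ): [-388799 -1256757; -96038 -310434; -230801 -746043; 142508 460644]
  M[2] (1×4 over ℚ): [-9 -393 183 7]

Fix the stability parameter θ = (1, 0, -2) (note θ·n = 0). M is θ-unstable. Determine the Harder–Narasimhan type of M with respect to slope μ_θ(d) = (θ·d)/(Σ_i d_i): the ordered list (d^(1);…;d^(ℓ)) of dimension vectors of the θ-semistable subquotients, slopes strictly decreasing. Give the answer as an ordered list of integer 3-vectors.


Interval decomposition of M: I[1,1], I[1,3], I[2,2]^3.
HN type (ℓ=3): μ^(1)=1; μ^(2)=0; μ^(3)=-1/3

((1, 0, 0); (0, 3, 0); (1, 1, 1))


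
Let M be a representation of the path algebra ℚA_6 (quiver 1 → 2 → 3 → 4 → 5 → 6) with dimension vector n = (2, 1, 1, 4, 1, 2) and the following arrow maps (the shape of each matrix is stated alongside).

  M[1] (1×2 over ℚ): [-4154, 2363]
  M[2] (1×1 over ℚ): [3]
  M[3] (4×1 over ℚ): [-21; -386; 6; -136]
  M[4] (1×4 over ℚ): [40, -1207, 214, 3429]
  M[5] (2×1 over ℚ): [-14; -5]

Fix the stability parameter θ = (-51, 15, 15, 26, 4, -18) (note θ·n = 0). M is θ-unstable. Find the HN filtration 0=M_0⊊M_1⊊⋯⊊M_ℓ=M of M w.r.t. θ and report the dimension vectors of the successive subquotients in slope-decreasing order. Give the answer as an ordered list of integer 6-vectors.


Barcode: M ≅ I[1,1], I[1,6], I[4,4]^3, I[6,6]. HN layers by μ_θ (4 steps, strictly decreasing):
  μ^(1)=26; μ^(2)=42/5; μ^(3)=-18; μ^(4)=-51

((0, 0, 0, 3, 0, 0); (0, 1, 1, 1, 1, 1); (0, 0, 0, 0, 0, 1); (2, 0, 0, 0, 0, 0))


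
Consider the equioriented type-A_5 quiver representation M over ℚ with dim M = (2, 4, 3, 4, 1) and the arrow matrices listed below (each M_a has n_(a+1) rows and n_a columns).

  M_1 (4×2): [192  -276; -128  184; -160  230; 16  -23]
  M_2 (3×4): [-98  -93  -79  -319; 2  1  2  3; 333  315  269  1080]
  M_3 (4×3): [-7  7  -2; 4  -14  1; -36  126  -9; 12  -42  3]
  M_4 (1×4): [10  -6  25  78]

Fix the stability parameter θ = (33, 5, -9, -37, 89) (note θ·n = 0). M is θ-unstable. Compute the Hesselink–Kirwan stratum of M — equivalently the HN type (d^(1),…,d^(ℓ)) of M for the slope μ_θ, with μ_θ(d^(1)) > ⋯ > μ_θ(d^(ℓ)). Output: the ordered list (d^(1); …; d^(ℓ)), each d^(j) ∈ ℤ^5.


Via rank(M_{q-1}∘⋯∘M_p): M ≅ I[1,1], I[1,5], I[2,2], I[2,3], I[2,4], I[4,4]^2.
μ_θ-semistable layers: μ^(1)=89; μ^(2)=33; μ^(3)=5; μ^(4)=-2; μ^(5)=-41/3; μ^(6)=-37

((0, 0, 0, 0, 1); (1, 0, 0, 0, 0); (0, 1, 0, 0, 0); (1, 2, 2, 1, 0); (0, 1, 1, 1, 0); (0, 0, 0, 2, 0))


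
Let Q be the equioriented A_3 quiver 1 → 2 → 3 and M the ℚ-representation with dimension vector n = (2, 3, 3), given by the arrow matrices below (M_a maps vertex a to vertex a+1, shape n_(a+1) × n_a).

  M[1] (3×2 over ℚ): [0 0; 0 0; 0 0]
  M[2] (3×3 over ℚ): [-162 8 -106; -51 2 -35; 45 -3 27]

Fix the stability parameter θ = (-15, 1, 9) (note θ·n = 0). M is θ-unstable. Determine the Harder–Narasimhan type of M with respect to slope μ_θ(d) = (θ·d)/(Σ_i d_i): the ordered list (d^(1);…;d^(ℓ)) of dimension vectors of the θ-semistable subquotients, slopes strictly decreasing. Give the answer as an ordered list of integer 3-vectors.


Via rank(M_{q-1}∘⋯∘M_p): M ≅ I[1,1]^2, I[2,2], I[2,3]^2, I[3,3].
μ_θ-semistable layers: μ^(1)=9; μ^(2)=1; μ^(3)=-15

((0, 0, 3); (0, 3, 0); (2, 0, 0))


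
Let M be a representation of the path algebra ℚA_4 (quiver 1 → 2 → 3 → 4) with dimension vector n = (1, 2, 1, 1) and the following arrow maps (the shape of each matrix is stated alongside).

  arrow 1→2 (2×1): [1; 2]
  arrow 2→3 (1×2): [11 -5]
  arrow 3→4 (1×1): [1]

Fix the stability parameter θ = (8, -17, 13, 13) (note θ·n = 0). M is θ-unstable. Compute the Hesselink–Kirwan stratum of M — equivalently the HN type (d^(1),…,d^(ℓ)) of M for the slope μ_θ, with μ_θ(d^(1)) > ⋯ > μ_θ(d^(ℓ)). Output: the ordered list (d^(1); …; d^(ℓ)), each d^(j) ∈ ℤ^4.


Interval decomposition of M: I[1,4], I[2,2].
HN type (ℓ=3): μ^(1)=13; μ^(2)=-9/2; μ^(3)=-17

((0, 0, 1, 1); (1, 1, 0, 0); (0, 1, 0, 0))


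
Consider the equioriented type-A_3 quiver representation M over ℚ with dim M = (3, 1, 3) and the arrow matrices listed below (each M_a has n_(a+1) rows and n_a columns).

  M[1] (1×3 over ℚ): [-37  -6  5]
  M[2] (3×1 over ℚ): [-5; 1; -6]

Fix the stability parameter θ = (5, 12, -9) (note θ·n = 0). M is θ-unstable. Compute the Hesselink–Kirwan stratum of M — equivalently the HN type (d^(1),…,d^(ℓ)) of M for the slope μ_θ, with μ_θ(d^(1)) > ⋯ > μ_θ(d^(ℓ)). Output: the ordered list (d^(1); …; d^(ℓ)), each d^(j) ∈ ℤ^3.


Via rank(M_{q-1}∘⋯∘M_p): M ≅ I[1,1]^2, I[1,3], I[3,3]^2.
μ_θ-semistable layers: μ^(1)=5; μ^(2)=8/3; μ^(3)=-9

((2, 0, 0); (1, 1, 1); (0, 0, 2))


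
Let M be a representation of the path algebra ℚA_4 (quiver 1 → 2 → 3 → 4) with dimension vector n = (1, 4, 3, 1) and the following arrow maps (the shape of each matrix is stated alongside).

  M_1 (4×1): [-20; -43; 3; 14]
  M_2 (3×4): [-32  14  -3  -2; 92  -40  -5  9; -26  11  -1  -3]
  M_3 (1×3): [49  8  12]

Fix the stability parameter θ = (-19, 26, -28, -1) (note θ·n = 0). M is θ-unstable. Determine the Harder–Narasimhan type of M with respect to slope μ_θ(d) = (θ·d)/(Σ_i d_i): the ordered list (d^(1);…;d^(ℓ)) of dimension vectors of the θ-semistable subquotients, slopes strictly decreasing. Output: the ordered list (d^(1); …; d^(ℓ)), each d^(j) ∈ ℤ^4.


Barcode: M ≅ I[1,4], I[2,2], I[2,3]^2. HN layers by μ_θ (3 steps, strictly decreasing):
  μ^(1)=26; μ^(2)=-1; μ^(3)=-19

((0, 1, 0, 0); (0, 3, 3, 1); (1, 0, 0, 0))


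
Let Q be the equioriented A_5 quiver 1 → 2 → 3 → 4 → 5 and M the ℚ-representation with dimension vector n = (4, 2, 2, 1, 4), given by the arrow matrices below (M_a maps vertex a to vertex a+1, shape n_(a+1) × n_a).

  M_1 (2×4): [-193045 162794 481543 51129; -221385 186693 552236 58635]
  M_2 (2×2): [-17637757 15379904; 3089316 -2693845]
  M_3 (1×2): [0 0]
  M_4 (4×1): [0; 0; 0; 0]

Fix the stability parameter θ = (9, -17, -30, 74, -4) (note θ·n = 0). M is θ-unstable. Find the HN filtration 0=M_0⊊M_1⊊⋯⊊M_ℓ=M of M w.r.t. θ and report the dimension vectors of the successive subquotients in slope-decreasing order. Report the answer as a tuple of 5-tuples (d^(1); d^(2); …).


Via rank(M_{q-1}∘⋯∘M_p): M ≅ I[1,1]^2, I[1,3]^2, I[4,4], I[5,5]^4.
μ_θ-semistable layers: μ^(1)=74; μ^(2)=9; μ^(3)=-4; μ^(4)=-38/3

((0, 0, 0, 1, 0); (2, 0, 0, 0, 0); (0, 0, 0, 0, 4); (2, 2, 2, 0, 0))


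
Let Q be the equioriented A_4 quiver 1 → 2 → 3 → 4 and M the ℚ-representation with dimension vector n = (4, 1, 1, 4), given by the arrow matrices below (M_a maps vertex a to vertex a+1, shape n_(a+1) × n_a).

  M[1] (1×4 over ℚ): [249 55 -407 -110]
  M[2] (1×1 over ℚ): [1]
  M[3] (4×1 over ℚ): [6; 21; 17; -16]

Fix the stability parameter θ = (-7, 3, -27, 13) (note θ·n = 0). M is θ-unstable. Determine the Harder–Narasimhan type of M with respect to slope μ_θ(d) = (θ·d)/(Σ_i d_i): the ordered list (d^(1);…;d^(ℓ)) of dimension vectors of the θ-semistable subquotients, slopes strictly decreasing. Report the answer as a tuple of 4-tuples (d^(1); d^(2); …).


Barcode: M ≅ I[1,1]^3, I[1,4], I[4,4]^3. HN layers by μ_θ (3 steps, strictly decreasing):
  μ^(1)=13; μ^(2)=-7; μ^(3)=-31/3

((0, 0, 0, 4); (3, 0, 0, 0); (1, 1, 1, 0))


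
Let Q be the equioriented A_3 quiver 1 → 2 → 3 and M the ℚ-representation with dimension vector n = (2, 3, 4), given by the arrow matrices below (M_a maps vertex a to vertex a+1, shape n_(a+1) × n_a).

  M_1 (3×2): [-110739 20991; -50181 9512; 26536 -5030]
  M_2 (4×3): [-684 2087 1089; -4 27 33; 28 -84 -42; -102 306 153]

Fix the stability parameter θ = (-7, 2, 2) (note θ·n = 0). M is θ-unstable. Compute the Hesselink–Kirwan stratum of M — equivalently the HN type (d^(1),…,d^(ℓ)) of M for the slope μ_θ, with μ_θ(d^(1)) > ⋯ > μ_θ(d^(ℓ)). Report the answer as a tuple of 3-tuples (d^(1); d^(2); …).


Barcode: M ≅ I[1,2], I[1,3], I[2,3], I[3,3]^2. HN layers by μ_θ (2 steps, strictly decreasing):
  μ^(1)=2; μ^(2)=-7

((0, 3, 4); (2, 0, 0))


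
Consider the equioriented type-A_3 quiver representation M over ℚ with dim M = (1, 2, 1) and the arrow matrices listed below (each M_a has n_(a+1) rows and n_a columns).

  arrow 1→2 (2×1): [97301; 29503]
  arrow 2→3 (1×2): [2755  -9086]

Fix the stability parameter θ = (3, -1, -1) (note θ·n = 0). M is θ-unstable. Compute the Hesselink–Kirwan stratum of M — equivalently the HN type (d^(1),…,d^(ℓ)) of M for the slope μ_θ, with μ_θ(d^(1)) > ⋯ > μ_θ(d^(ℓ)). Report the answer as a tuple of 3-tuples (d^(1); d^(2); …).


Interval decomposition of M: I[1,3], I[2,2].
HN type (ℓ=2): μ^(1)=1/3; μ^(2)=-1

((1, 1, 1); (0, 1, 0))


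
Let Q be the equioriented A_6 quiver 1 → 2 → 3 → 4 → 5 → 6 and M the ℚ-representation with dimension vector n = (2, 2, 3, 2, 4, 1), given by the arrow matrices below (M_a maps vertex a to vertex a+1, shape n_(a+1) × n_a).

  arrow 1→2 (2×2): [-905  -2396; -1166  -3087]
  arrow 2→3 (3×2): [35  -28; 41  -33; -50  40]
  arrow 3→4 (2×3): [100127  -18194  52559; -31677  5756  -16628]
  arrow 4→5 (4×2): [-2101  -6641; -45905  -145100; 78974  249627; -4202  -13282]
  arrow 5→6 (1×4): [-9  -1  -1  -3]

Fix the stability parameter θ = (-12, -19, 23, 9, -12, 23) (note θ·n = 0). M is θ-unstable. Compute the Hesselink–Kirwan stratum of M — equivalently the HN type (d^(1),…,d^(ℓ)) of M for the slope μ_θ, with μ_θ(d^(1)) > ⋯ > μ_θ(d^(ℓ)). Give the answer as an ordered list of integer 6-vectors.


Via rank(M_{q-1}∘⋯∘M_p): M ≅ I[1,5], I[1,6], I[3,3], I[5,5]^2.
μ_θ-semistable layers: μ^(1)=23; μ^(2)=20/3; μ^(3)=-12; μ^(4)=-31/2

((0, 0, 1, 0, 0, 1); (0, 0, 2, 2, 2, 0); (0, 0, 0, 0, 2, 0); (2, 2, 0, 0, 0, 0))


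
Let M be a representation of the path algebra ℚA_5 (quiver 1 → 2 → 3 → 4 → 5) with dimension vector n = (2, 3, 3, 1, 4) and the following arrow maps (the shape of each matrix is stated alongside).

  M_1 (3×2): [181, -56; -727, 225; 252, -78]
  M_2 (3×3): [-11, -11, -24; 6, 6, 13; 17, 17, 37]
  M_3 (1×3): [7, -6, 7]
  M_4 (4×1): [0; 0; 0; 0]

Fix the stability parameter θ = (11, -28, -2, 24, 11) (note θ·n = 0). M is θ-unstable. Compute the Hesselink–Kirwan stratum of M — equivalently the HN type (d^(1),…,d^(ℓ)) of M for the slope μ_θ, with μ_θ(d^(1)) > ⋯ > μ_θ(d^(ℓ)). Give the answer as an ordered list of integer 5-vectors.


Interval decomposition of M: I[1,2], I[1,3], I[2,4], I[3,3], I[5,5]^4.
HN type (ℓ=5): μ^(1)=24; μ^(2)=11; μ^(3)=-2; μ^(4)=-17/2; μ^(5)=-28

((0, 0, 0, 1, 0); (0, 0, 0, 0, 4); (0, 0, 3, 0, 0); (2, 2, 0, 0, 0); (0, 1, 0, 0, 0))


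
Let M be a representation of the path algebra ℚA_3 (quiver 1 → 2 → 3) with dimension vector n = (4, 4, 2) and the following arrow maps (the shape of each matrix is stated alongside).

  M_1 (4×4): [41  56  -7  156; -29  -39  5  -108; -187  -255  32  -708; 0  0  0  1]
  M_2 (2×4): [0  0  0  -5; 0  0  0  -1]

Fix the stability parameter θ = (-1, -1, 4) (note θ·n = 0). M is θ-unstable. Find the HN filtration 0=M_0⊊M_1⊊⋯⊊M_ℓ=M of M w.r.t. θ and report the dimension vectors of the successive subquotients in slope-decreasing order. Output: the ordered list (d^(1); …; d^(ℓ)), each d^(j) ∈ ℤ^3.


Barcode: M ≅ I[1,2]^3, I[1,3], I[3,3]. HN layers by μ_θ (2 steps, strictly decreasing):
  μ^(1)=4; μ^(2)=-1

((0, 0, 2); (4, 4, 0))


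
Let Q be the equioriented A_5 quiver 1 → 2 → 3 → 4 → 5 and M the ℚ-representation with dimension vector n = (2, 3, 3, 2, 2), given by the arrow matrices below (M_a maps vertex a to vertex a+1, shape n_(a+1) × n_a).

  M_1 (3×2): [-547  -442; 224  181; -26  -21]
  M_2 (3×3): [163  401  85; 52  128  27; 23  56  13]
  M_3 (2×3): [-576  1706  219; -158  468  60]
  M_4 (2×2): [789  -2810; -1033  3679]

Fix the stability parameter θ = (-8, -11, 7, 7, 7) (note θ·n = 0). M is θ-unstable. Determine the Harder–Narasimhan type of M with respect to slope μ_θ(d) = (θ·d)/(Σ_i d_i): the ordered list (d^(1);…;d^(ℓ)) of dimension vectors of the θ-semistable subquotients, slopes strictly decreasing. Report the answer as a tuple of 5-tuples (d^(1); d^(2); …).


Interval decomposition of M: I[1,5]^2, I[2,3].
HN type (ℓ=3): μ^(1)=7; μ^(2)=-19/2; μ^(3)=-11

((0, 0, 3, 2, 2); (2, 2, 0, 0, 0); (0, 1, 0, 0, 0))


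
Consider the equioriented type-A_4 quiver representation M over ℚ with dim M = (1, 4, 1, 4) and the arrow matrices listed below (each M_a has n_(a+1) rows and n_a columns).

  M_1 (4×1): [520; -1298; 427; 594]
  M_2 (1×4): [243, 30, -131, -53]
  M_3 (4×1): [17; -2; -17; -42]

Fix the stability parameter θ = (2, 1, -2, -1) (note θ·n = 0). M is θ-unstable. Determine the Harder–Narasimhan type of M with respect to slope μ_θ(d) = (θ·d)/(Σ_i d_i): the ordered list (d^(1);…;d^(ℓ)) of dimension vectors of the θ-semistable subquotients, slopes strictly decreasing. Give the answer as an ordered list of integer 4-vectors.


Interval decomposition of M: I[1,4], I[2,2]^3, I[4,4]^3.
HN type (ℓ=3): μ^(1)=1; μ^(2)=0; μ^(3)=-1

((0, 3, 0, 0); (1, 1, 1, 1); (0, 0, 0, 3))


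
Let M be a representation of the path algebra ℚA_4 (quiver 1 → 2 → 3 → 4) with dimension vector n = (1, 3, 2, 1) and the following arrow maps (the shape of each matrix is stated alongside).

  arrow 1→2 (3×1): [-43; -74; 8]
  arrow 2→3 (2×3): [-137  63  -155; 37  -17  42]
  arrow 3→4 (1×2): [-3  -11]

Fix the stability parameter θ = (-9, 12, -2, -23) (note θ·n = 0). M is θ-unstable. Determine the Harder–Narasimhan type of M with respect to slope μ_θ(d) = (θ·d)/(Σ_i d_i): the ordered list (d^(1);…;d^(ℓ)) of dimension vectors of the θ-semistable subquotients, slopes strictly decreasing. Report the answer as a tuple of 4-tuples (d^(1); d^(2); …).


Interval decomposition of M: I[1,3], I[2,2], I[2,4].
HN type (ℓ=4): μ^(1)=12; μ^(2)=5; μ^(3)=-13/3; μ^(4)=-9

((0, 1, 0, 0); (0, 1, 1, 0); (0, 1, 1, 1); (1, 0, 0, 0))


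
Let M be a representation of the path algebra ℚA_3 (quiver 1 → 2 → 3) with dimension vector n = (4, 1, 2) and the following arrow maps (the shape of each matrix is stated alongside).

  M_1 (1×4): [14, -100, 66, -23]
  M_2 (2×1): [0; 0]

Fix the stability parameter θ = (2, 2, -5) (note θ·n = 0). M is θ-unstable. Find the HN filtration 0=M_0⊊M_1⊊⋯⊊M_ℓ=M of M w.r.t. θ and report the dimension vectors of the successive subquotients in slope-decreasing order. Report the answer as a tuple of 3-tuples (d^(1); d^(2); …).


Barcode: M ≅ I[1,1]^3, I[1,2], I[3,3]^2. HN layers by μ_θ (2 steps, strictly decreasing):
  μ^(1)=2; μ^(2)=-5

((4, 1, 0); (0, 0, 2))


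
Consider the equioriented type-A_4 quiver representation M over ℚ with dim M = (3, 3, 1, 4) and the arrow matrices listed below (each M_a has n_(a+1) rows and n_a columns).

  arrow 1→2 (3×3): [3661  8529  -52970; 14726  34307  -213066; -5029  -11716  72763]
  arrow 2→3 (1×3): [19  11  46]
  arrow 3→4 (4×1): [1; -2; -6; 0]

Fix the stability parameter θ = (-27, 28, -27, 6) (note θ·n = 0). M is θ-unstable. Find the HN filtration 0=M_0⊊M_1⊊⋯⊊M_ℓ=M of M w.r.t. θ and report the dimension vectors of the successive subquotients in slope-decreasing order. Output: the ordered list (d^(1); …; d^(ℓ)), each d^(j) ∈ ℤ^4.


Barcode: M ≅ I[1,2]^2, I[1,4], I[4,4]^3. HN layers by μ_θ (4 steps, strictly decreasing):
  μ^(1)=28; μ^(2)=6; μ^(3)=1/2; μ^(4)=-27

((0, 2, 0, 0); (0, 0, 0, 4); (0, 1, 1, 0); (3, 0, 0, 0))


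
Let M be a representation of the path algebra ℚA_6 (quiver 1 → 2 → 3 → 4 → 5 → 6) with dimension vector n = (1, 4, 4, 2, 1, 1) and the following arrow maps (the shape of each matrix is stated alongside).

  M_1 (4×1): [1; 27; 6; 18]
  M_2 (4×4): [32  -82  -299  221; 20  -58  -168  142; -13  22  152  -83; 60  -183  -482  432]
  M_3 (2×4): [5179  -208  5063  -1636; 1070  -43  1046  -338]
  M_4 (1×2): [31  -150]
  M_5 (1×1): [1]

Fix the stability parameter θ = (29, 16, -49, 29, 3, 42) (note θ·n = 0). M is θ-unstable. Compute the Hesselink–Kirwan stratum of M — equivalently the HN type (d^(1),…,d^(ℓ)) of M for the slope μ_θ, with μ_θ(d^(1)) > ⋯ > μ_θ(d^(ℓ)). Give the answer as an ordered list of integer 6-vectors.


Via rank(M_{q-1}∘⋯∘M_p): M ≅ I[1,6], I[2,3]^2, I[2,4].
μ_θ-semistable layers: μ^(1)=42; μ^(2)=29; μ^(3)=16; μ^(4)=-4/3; μ^(5)=-33/2

((0, 0, 0, 0, 0, 1); (0, 0, 0, 1, 0, 0); (0, 0, 0, 1, 1, 0); (1, 1, 1, 0, 0, 0); (0, 3, 3, 0, 0, 0))


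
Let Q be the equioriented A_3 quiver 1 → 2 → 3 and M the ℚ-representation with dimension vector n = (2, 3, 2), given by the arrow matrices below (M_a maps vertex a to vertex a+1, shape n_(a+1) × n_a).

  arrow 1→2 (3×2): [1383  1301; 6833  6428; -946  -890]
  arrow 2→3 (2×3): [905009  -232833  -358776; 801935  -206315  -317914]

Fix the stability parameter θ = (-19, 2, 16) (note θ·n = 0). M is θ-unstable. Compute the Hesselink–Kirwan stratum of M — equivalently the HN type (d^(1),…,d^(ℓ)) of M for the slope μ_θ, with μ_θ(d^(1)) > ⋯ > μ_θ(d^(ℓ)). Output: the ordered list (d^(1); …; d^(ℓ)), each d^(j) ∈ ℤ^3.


Via rank(M_{q-1}∘⋯∘M_p): M ≅ I[1,2], I[1,3], I[2,3].
μ_θ-semistable layers: μ^(1)=16; μ^(2)=2; μ^(3)=-19

((0, 0, 2); (0, 3, 0); (2, 0, 0))


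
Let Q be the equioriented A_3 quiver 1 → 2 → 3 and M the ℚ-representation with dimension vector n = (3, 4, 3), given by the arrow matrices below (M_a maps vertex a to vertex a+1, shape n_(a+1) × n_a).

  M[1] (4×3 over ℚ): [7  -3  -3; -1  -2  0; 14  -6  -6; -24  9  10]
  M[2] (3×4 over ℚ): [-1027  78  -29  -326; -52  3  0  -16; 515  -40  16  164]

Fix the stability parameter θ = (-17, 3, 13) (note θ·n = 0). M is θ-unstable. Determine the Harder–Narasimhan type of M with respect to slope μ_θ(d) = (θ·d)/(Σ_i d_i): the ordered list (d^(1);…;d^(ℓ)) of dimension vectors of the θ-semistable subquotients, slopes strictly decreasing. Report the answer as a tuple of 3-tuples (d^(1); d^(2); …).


Interval decomposition of M: I[1,3]^3, I[2,2].
HN type (ℓ=3): μ^(1)=13; μ^(2)=3; μ^(3)=-17

((0, 0, 3); (0, 4, 0); (3, 0, 0))


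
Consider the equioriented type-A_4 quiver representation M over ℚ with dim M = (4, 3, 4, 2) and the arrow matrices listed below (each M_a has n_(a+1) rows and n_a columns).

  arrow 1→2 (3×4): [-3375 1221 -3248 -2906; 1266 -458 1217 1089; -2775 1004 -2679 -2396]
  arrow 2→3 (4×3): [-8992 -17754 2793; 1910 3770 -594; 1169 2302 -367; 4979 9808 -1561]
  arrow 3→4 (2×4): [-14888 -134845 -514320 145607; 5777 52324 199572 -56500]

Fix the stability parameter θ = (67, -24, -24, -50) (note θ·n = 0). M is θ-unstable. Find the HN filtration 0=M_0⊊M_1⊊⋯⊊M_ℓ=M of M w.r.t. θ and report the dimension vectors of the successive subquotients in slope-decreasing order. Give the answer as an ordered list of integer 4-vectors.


Interval decomposition of M: I[1,1], I[1,3], I[1,4]^2, I[3,3].
HN type (ℓ=4): μ^(1)=67; μ^(2)=19/3; μ^(3)=-31/4; μ^(4)=-24

((1, 0, 0, 0); (1, 1, 1, 0); (2, 2, 2, 2); (0, 0, 1, 0))


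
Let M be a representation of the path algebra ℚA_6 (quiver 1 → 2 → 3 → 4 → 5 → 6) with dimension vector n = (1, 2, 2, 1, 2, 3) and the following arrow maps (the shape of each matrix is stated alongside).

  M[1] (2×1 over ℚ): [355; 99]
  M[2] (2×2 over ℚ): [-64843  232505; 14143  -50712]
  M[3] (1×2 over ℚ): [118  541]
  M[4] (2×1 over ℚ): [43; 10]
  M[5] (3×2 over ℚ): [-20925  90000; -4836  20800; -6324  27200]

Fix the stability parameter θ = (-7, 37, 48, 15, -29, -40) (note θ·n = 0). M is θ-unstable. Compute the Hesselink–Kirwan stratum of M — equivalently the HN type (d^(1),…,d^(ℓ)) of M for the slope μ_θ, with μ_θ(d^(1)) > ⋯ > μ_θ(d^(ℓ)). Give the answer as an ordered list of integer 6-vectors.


Barcode: M ≅ I[1,6], I[2,3], I[5,5], I[6,6]^2. HN layers by μ_θ (6 steps, strictly decreasing):
  μ^(1)=48; μ^(2)=37; μ^(3)=31/5; μ^(4)=-7; μ^(5)=-29; μ^(6)=-40

((0, 0, 1, 0, 0, 0); (0, 1, 0, 0, 0, 0); (0, 1, 1, 1, 1, 1); (1, 0, 0, 0, 0, 0); (0, 0, 0, 0, 1, 0); (0, 0, 0, 0, 0, 2))


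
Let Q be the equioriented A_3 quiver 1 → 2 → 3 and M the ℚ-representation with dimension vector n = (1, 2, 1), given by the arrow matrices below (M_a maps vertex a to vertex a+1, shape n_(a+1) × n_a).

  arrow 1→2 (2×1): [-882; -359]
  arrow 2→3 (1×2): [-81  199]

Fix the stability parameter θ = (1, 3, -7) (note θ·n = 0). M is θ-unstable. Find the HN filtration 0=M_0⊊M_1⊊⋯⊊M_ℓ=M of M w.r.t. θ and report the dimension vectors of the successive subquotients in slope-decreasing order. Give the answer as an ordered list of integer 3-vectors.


Via rank(M_{q-1}∘⋯∘M_p): M ≅ I[1,3], I[2,2].
μ_θ-semistable layers: μ^(1)=3; μ^(2)=-1

((0, 1, 0); (1, 1, 1))


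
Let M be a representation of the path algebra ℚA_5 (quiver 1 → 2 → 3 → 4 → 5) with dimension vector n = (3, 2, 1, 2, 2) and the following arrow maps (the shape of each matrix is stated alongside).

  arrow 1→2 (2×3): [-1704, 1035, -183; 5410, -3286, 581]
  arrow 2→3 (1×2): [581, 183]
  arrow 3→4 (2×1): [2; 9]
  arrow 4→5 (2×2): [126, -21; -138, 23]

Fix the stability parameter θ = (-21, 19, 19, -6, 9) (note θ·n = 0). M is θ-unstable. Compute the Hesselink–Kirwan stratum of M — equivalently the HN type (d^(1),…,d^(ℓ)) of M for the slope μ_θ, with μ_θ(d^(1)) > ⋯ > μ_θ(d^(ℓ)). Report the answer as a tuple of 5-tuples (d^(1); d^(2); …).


Via rank(M_{q-1}∘⋯∘M_p): M ≅ I[1,1], I[1,2], I[1,5], I[4,4], I[5,5].
μ_θ-semistable layers: μ^(1)=19; μ^(2)=41/4; μ^(3)=9; μ^(4)=-6; μ^(5)=-21

((0, 1, 0, 0, 0); (0, 1, 1, 1, 1); (0, 0, 0, 0, 1); (0, 0, 0, 1, 0); (3, 0, 0, 0, 0))


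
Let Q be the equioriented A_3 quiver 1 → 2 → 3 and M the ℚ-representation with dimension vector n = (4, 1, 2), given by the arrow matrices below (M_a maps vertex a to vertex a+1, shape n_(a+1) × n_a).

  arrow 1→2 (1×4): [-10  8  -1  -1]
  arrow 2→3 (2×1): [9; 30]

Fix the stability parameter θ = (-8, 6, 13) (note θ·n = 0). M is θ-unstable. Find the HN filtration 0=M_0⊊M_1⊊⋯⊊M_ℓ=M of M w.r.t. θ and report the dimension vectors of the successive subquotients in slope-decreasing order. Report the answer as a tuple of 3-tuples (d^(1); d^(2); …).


Barcode: M ≅ I[1,1]^3, I[1,3], I[3,3]. HN layers by μ_θ (3 steps, strictly decreasing):
  μ^(1)=13; μ^(2)=6; μ^(3)=-8

((0, 0, 2); (0, 1, 0); (4, 0, 0))


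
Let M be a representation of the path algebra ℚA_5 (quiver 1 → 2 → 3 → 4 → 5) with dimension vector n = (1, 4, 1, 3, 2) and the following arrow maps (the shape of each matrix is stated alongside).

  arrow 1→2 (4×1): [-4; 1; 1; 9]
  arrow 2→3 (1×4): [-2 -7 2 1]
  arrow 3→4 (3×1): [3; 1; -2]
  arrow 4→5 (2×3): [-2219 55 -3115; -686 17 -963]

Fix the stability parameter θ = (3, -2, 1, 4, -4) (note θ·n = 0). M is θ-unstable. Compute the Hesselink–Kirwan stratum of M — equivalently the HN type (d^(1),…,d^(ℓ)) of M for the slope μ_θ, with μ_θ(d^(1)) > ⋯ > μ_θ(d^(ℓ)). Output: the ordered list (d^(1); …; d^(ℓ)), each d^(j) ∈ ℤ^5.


Barcode: M ≅ I[1,5], I[2,2]^3, I[4,4], I[4,5]. HN layers by μ_θ (4 steps, strictly decreasing):
  μ^(1)=4; μ^(2)=2/5; μ^(3)=0; μ^(4)=-2

((0, 0, 0, 1, 0); (1, 1, 1, 1, 1); (0, 0, 0, 1, 1); (0, 3, 0, 0, 0))


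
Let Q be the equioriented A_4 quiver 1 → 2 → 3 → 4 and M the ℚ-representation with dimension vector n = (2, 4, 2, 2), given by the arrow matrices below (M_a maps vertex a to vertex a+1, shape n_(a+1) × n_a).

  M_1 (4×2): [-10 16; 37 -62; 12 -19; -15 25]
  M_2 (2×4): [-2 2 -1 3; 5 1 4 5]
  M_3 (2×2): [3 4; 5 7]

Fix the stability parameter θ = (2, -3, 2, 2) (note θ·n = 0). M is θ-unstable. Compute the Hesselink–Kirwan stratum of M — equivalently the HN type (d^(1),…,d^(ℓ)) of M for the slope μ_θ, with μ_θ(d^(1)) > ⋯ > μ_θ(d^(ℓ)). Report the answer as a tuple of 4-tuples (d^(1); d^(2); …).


Interval decomposition of M: I[1,4]^2, I[2,2]^2.
HN type (ℓ=3): μ^(1)=2; μ^(2)=-1/2; μ^(3)=-3

((0, 0, 2, 2); (2, 2, 0, 0); (0, 2, 0, 0))


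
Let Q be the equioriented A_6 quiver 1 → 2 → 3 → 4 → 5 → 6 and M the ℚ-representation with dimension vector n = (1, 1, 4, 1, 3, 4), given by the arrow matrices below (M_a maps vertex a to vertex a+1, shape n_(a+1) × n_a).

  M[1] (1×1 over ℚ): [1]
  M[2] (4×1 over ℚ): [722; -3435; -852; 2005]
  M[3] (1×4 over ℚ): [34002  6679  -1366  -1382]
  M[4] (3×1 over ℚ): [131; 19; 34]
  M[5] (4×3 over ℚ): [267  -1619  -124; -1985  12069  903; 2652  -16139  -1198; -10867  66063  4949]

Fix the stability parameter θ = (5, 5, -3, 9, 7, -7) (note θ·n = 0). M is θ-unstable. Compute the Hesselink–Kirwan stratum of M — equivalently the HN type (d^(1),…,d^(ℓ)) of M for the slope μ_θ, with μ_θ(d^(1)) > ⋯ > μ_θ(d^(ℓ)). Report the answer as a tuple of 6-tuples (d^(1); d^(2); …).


Barcode: M ≅ I[1,6], I[3,3]^3, I[5,6]^2, I[6,6]. HN layers by μ_θ (5 steps, strictly decreasing):
  μ^(1)=3; μ^(2)=7/3; μ^(3)=0; μ^(4)=-3; μ^(5)=-7

((0, 0, 0, 1, 1, 1); (1, 1, 1, 0, 0, 0); (0, 0, 0, 0, 2, 2); (0, 0, 3, 0, 0, 0); (0, 0, 0, 0, 0, 1))


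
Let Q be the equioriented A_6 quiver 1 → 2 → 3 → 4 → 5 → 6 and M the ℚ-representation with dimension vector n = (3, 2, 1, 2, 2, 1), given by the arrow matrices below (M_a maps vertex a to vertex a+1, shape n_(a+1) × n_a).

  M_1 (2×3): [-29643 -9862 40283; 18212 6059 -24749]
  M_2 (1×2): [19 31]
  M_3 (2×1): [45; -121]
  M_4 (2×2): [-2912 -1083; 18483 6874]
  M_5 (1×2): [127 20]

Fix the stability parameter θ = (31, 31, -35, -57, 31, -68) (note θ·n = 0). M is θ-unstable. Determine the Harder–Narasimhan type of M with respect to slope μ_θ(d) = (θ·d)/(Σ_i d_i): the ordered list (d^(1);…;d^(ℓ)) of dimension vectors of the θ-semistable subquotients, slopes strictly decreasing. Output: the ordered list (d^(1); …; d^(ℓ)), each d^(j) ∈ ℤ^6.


Interval decomposition of M: I[1,1], I[1,2], I[1,6], I[4,5].
HN type (ℓ=3): μ^(1)=31; μ^(2)=-67/6; μ^(3)=-57

((2, 1, 0, 0, 1, 0); (1, 1, 1, 1, 1, 1); (0, 0, 0, 1, 0, 0))


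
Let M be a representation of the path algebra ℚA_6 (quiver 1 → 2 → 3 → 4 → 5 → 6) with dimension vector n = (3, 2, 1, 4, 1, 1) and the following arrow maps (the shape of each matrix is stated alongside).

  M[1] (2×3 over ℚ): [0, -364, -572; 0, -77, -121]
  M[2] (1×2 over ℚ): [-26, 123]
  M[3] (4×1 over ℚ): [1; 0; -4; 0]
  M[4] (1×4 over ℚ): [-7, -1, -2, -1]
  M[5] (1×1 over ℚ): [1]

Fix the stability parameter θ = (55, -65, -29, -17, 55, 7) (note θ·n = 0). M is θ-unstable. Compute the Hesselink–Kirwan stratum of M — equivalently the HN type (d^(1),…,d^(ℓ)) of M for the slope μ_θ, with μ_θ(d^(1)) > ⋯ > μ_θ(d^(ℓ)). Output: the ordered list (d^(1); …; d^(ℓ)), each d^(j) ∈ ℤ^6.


Interval decomposition of M: I[1,1]^2, I[1,6], I[2,2], I[4,4]^3.
HN type (ℓ=5): μ^(1)=55; μ^(2)=31; μ^(3)=-14; μ^(4)=-17; μ^(5)=-65

((2, 0, 0, 0, 0, 0); (0, 0, 0, 0, 1, 1); (1, 1, 1, 1, 0, 0); (0, 0, 0, 3, 0, 0); (0, 1, 0, 0, 0, 0))


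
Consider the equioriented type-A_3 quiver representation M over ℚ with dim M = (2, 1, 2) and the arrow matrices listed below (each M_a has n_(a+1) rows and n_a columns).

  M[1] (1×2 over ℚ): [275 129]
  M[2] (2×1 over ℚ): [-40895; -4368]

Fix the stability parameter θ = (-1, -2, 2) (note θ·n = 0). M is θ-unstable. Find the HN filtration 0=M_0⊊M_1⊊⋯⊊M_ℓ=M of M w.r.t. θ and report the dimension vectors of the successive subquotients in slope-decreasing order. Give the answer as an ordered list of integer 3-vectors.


Interval decomposition of M: I[1,1], I[1,3], I[3,3].
HN type (ℓ=3): μ^(1)=2; μ^(2)=-1; μ^(3)=-3/2

((0, 0, 2); (1, 0, 0); (1, 1, 0))


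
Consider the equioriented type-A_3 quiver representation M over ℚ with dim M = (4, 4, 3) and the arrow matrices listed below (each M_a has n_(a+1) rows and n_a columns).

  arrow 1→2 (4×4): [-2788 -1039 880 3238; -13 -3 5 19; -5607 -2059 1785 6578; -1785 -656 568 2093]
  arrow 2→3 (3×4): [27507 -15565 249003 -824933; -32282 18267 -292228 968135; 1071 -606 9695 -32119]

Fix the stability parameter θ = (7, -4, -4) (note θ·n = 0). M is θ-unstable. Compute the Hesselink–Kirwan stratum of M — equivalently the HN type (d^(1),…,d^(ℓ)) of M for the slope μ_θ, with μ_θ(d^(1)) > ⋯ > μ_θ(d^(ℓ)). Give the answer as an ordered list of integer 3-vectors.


Barcode: M ≅ I[1,2], I[1,3]^3. HN layers by μ_θ (2 steps, strictly decreasing):
  μ^(1)=3/2; μ^(2)=-1/3

((1, 1, 0); (3, 3, 3))


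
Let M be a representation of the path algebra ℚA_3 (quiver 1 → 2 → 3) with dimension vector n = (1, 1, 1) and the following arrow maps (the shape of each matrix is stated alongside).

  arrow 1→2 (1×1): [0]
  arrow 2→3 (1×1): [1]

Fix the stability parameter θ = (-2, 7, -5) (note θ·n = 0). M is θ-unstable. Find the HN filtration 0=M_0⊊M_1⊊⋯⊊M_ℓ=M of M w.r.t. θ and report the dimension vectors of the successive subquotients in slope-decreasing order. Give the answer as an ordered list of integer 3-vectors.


Via rank(M_{q-1}∘⋯∘M_p): M ≅ I[1,1], I[2,3].
μ_θ-semistable layers: μ^(1)=1; μ^(2)=-2

((0, 1, 1); (1, 0, 0))


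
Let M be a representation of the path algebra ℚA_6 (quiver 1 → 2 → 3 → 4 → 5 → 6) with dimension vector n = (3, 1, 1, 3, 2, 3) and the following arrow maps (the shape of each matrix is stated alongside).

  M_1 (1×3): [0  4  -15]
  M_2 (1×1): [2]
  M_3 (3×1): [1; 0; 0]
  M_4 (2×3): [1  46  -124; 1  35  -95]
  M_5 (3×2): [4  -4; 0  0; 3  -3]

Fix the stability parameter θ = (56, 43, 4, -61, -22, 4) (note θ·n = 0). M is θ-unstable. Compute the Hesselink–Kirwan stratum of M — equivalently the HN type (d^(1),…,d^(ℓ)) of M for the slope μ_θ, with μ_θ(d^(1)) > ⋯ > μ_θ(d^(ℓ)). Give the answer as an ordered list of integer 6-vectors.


Barcode: M ≅ I[1,1]^2, I[1,5], I[4,4], I[4,6], I[6,6]^2. HN layers by μ_θ (4 steps, strictly decreasing):
  μ^(1)=56; μ^(2)=4; μ^(3)=-22; μ^(4)=-61

((2, 0, 0, 0, 0, 0); (1, 1, 1, 1, 1, 3); (0, 0, 0, 0, 1, 0); (0, 0, 0, 2, 0, 0))


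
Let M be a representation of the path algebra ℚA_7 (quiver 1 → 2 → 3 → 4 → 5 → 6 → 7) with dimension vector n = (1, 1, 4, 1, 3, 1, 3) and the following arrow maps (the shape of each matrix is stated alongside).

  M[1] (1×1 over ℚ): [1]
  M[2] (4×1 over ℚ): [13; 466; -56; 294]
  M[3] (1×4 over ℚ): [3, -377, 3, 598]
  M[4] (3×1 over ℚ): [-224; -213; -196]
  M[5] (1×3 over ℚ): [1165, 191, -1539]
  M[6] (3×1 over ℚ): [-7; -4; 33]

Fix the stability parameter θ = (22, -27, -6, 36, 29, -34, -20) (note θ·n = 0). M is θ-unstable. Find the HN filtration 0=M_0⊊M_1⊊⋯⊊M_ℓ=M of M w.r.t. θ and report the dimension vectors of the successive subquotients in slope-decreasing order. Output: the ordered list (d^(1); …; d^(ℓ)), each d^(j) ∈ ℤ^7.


Via rank(M_{q-1}∘⋯∘M_p): M ≅ I[1,7], I[3,3]^3, I[5,5]^2, I[7,7]^2.
μ_θ-semistable layers: μ^(1)=29; μ^(2)=11/4; μ^(3)=-11/3; μ^(4)=-6; μ^(5)=-20

((0, 0, 0, 0, 2, 0, 0); (0, 0, 0, 1, 1, 1, 1); (1, 1, 1, 0, 0, 0, 0); (0, 0, 3, 0, 0, 0, 0); (0, 0, 0, 0, 0, 0, 2))


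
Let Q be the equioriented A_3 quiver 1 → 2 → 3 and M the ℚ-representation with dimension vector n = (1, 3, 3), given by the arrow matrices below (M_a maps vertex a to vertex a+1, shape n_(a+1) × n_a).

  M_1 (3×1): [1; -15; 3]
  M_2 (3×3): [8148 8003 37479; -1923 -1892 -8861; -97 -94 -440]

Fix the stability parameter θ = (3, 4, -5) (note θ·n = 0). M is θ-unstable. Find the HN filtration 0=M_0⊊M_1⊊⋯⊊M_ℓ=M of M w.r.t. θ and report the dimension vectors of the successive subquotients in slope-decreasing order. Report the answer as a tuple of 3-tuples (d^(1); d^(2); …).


Interval decomposition of M: I[1,3], I[2,3]^2.
HN type (ℓ=2): μ^(1)=2/3; μ^(2)=-1/2

((1, 1, 1); (0, 2, 2))
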